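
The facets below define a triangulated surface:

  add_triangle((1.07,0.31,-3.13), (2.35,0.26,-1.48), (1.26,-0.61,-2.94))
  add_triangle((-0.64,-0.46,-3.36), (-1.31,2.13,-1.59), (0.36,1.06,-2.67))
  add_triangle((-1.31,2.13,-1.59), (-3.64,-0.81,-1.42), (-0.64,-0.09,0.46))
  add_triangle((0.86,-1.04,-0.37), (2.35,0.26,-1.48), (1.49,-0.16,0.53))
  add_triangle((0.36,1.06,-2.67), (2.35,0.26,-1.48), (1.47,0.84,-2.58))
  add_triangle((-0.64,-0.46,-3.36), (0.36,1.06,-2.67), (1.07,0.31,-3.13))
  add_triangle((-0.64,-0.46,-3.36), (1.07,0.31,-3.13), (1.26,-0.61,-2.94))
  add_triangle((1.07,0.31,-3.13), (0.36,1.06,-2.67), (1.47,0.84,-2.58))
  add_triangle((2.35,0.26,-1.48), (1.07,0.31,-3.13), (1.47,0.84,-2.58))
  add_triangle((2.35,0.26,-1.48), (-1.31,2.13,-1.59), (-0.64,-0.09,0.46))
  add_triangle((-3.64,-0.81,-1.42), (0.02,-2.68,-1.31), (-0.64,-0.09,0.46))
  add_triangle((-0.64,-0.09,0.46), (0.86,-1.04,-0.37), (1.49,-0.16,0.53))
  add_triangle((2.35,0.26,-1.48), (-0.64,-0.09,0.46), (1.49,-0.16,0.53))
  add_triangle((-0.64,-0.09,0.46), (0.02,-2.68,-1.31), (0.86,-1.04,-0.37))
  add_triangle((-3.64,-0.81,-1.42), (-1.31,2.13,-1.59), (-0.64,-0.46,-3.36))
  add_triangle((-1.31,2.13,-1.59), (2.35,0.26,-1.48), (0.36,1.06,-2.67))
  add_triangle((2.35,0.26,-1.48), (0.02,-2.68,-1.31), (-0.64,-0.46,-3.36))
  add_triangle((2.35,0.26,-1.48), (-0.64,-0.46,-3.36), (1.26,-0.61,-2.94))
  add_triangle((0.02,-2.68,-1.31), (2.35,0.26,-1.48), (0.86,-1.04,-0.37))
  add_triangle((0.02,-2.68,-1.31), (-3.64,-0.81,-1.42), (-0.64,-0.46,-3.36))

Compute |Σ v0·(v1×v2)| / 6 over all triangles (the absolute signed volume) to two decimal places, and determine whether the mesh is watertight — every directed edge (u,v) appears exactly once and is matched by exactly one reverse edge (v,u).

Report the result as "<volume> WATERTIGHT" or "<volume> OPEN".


Per-triangle v0·(v1×v2)/6:
  t1: +0.8820
  t2: +1.9459
  t3: +1.0769
  t4: +0.6310
  t5: +0.0128
  t6: +0.9709
  t7: +0.9463
  t8: +0.4126
  t9: +0.5275
  t10: +0.0326
  t11: +1.1138
  t12: +0.1885
  t13: -0.0038
  t14: +0.2314
  t15: +4.7771
  t16: +1.2120
  t17: +3.7555
  t18: -0.7773
  t19: +0.7571
  t20: +4.8115
Σ = +23.5042 → |volume| = 23.50

Directed edges: 60 total, each appears once with its reverse present → watertight.

23.50 WATERTIGHT


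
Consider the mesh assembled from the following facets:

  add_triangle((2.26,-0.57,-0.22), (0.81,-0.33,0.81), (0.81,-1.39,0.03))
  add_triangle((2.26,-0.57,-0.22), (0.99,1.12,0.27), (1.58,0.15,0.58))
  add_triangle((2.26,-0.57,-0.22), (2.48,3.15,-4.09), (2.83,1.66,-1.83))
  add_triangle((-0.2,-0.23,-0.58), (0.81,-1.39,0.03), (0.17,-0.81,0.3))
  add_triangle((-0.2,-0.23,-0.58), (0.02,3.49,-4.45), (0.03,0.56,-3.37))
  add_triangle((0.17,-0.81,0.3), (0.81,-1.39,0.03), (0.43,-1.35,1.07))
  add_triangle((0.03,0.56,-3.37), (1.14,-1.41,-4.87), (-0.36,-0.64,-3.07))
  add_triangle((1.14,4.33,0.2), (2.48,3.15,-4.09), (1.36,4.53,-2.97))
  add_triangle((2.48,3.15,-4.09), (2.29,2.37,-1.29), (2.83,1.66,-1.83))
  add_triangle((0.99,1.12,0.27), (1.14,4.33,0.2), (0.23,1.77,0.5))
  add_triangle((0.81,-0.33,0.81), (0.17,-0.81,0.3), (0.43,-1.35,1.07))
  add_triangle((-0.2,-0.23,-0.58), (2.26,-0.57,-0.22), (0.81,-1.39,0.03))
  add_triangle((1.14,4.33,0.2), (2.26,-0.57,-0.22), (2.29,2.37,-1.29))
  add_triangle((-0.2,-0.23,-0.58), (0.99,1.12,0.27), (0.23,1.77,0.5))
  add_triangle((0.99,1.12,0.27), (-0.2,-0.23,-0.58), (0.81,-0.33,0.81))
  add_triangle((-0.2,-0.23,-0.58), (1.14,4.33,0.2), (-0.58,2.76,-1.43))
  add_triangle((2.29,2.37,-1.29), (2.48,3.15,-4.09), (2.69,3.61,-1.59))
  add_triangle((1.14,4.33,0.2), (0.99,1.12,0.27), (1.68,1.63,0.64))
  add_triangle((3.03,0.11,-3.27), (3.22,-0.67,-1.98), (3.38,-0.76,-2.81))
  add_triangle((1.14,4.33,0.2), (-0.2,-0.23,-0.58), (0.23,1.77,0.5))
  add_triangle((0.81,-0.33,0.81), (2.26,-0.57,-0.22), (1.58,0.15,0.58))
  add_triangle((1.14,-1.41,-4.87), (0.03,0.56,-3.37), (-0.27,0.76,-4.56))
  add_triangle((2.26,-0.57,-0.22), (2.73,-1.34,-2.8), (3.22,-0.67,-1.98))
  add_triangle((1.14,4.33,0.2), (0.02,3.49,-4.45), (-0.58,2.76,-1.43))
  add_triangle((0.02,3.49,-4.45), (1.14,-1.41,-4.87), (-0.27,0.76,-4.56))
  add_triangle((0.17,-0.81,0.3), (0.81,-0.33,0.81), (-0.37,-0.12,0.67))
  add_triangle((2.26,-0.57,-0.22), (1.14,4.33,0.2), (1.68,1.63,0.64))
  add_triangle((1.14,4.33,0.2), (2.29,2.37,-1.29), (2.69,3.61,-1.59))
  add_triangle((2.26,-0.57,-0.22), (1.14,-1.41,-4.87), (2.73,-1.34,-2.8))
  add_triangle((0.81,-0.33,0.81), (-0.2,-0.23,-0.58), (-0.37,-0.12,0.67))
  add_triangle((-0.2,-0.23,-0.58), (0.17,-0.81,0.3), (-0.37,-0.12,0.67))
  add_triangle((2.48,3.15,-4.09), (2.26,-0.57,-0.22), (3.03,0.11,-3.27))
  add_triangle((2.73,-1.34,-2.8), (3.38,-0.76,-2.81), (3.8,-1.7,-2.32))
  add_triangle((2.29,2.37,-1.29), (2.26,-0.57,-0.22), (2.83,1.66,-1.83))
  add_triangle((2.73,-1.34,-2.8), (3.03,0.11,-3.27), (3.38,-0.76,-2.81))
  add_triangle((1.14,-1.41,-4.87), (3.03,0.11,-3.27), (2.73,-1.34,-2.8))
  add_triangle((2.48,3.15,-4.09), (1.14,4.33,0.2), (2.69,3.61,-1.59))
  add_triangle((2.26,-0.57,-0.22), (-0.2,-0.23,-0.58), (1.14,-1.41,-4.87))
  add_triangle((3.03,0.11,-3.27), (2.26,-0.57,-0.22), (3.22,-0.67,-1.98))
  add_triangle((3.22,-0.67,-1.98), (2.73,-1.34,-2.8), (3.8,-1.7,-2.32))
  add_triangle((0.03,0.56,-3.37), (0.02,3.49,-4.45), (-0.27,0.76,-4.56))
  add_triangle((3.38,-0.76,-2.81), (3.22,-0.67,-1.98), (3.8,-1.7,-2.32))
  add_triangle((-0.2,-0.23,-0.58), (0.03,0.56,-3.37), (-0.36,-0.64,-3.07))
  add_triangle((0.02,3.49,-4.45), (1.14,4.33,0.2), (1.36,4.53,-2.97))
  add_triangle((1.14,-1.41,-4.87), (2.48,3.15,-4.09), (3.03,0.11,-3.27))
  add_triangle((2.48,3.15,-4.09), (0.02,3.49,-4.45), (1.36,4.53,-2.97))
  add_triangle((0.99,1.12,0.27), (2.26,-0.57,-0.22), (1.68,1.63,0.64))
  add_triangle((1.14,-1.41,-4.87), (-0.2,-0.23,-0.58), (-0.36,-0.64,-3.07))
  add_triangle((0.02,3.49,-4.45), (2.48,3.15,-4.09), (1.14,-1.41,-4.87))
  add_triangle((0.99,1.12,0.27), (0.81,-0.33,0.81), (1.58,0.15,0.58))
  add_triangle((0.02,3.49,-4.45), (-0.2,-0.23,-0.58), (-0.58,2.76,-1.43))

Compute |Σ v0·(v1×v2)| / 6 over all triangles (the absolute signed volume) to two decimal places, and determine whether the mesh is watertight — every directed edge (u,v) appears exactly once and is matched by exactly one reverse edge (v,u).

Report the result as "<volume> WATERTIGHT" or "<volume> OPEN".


Per-triangle v0·(v1×v2)/6:
  t1: +0.3918
  t2: +0.3029
  t3: +1.2304
  t4: +0.0628
  t5: +0.3205
  t6: +0.0495
  t7: +1.1912
  t8: +3.2757
  t9: +1.3567
  t10: +0.2470
  t11: -0.0434
  t12: +0.2792
  t13: +2.2012
  t14: -0.1306
  t15: -0.1084
  t16: -0.3802
  t17: +0.8324
  t18: -0.0863
  t19: +0.3335
  t20: +0.1391
  t21: +0.2184
  t22: -0.3858
  t23: +0.5446
  t24: +3.3379
  t25: +3.4621
  t26: +0.0992
  t27: +1.1570
  t28: +0.3553
  t29: -0.0963
  t30: -0.0576
  t31: +0.0565
  t32: +2.9635
  t33: +0.5959
  t34: +0.7718
  t35: +0.5436
  t36: +2.7523
  t37: +3.2245
  t38: +0.2493
  t39: +0.3895
  t40: -0.5541
  t41: -0.4798
  t42: +0.3575
  t43: +0.0615
  t44: +2.6191
  t45: +6.6604
  t46: +4.0754
  t47: -0.1311
  t48: +0.1222
  t49: +9.4995
  t50: +0.1285
  t51: +0.5441
Σ = +54.5502 → |volume| = 54.55

Directed edges: 153 total; 3 unmatched, e.g. (0.81,-0.33,0.81)→(0.81,-1.39,0.03) → open.

54.55 OPEN


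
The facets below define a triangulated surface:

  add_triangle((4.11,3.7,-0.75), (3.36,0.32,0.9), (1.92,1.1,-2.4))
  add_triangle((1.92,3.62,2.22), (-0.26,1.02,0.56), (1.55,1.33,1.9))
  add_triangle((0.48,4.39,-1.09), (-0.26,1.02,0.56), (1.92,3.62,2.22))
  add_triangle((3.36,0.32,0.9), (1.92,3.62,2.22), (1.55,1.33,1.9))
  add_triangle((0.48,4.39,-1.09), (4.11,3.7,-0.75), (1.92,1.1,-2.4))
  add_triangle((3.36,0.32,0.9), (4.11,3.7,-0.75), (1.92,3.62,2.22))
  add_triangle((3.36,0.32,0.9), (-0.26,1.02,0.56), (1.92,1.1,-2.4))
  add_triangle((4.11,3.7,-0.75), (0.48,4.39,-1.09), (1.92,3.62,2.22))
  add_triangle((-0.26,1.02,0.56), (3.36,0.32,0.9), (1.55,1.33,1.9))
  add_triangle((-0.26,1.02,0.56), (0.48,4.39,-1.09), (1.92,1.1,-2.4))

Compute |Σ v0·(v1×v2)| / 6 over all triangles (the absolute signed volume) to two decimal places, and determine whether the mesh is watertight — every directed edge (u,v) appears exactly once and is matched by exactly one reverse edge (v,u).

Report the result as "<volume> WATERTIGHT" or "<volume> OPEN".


Per-triangle v0·(v1×v2)/6:
  t1: +4.4490
  t2: +0.4906
  t3: +1.7547
  t4: +1.7286
  t5: +5.9884
  t6: +6.7229
  t7: -2.0284
  t8: +8.2675
  t9: -0.4518
  t10: -0.4927
Σ = +26.4288 → |volume| = 26.43

Directed edges: 30 total, each appears once with its reverse present → watertight.

26.43 WATERTIGHT


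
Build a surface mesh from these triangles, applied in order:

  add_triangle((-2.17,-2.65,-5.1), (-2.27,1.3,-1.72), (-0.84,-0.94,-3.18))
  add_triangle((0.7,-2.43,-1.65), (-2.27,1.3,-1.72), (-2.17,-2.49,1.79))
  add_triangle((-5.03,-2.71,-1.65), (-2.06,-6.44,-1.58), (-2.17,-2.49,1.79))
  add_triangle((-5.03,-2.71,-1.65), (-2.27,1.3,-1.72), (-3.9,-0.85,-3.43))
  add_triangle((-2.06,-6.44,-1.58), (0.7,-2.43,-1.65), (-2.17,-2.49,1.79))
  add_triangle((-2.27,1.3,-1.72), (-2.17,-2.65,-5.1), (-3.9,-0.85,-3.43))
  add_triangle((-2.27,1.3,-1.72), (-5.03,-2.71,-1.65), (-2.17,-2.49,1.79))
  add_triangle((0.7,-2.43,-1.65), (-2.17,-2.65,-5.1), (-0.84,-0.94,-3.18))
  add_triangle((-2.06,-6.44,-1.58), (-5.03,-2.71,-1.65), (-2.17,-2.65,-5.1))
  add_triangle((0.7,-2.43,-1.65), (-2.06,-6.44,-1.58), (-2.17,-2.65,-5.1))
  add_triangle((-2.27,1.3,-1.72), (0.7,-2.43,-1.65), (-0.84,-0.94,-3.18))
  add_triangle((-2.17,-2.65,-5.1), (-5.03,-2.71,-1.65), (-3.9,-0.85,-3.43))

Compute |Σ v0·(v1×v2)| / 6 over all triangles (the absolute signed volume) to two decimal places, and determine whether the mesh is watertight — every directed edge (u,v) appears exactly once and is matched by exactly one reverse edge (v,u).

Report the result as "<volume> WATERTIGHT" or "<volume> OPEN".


56.74 WATERTIGHT

Per-triangle v0·(v1×v2)/6:
  t1: +1.8880
  t2: -5.7156
  t3: +12.1806
  t4: +3.5259
  t5: +2.2534
  t6: +3.3320
  t7: +4.2116
  t8: +1.5348
  t9: +18.4856
  t10: +8.5515
  t11: -0.7804
  t12: +7.2728
Σ = +56.7402 → |volume| = 56.74

Directed edges: 36 total, each appears once with its reverse present → watertight.


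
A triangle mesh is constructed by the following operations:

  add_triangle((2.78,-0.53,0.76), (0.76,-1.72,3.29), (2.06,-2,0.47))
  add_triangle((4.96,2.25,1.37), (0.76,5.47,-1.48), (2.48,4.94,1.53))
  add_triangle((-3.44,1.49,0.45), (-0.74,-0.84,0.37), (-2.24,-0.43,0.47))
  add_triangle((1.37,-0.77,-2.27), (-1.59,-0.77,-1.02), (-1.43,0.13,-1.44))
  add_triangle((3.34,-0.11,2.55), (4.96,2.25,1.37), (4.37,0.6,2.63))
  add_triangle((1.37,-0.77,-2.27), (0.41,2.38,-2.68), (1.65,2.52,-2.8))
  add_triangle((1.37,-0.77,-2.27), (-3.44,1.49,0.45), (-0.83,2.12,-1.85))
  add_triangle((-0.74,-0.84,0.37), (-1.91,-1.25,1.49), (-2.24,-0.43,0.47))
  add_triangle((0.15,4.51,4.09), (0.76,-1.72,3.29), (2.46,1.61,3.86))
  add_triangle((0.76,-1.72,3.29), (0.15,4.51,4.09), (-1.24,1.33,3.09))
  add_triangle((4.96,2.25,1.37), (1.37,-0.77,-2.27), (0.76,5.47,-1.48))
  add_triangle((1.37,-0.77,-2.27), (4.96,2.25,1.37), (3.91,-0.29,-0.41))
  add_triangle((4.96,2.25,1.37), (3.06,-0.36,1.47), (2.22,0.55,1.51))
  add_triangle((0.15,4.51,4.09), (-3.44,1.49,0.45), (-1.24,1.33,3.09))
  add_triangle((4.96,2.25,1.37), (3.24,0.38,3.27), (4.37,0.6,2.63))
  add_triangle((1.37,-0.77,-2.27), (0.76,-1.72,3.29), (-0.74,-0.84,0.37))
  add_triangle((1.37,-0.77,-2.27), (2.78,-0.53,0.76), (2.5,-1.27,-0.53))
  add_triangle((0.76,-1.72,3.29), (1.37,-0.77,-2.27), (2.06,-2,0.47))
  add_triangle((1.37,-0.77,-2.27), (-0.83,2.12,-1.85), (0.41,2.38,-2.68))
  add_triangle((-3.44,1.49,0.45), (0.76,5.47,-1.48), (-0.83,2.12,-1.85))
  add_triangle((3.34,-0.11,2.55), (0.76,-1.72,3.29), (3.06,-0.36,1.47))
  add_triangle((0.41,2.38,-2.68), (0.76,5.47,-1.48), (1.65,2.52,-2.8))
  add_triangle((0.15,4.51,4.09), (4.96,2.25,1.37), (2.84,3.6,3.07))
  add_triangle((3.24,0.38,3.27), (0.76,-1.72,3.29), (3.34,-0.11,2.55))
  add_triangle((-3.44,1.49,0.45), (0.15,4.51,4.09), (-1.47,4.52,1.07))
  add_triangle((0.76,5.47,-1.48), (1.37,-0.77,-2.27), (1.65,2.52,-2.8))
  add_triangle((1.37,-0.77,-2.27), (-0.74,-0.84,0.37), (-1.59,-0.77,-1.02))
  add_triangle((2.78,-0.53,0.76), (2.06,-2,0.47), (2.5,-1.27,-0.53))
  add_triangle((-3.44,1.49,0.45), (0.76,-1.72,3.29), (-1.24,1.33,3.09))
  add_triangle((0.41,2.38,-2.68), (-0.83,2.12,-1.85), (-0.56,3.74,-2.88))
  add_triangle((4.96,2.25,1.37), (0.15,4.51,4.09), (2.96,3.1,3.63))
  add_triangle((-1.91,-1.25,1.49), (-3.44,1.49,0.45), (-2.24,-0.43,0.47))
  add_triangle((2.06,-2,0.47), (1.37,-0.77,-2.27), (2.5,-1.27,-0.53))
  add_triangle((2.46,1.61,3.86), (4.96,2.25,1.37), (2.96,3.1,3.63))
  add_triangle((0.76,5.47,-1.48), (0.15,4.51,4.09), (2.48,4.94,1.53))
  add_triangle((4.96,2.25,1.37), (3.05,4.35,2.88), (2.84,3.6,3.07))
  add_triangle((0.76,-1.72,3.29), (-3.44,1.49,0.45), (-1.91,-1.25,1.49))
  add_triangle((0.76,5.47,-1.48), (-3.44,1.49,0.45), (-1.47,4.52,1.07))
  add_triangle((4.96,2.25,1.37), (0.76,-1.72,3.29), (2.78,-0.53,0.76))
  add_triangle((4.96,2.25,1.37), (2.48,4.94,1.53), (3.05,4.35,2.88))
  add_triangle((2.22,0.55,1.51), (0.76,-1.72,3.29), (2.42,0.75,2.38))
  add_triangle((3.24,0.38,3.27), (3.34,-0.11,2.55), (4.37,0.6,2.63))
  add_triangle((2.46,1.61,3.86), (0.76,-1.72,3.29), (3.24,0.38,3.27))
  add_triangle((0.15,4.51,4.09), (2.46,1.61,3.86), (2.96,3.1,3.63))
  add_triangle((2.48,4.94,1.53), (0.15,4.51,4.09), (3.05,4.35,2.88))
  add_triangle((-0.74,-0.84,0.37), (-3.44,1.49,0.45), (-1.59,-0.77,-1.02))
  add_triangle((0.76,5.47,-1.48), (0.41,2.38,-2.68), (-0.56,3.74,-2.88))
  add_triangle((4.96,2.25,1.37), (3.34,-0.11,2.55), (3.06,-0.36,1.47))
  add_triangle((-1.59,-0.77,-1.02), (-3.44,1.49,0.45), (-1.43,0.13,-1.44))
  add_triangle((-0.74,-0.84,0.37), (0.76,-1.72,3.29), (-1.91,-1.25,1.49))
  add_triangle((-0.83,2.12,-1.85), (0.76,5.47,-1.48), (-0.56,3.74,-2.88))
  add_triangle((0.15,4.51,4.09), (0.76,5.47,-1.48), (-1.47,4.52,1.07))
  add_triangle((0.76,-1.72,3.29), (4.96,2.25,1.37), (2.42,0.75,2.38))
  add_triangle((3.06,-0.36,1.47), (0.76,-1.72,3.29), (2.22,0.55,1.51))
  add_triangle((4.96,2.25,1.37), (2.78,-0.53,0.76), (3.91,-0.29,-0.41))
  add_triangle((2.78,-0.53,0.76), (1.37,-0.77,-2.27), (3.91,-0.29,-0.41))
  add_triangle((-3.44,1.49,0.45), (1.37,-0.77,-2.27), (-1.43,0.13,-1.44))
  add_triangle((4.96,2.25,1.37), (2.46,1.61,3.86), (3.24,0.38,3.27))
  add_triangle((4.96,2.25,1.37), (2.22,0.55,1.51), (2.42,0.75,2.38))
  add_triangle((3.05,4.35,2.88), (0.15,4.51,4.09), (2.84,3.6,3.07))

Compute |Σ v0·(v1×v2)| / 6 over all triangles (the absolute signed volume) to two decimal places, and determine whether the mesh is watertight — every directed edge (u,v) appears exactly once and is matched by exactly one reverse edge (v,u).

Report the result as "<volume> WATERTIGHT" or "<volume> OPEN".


Per-triangle v0·(v1×v2)/6:
  t1: +2.3633
  t2: +8.9097
  t3: -0.1016
  t4: +0.8849
  t5: +0.0519
  t6: +1.5354
  t7: +2.3086
  t8: +0.2130
  t9: +7.2984
  t10: +5.8388
  t11: +13.1648
  t12: +2.8042
  t13: -1.0599
  t14: +5.8113
  t15: +1.4322
  t16: +1.5573
  t17: +0.6861
  t18: +0.2715
  t19: +1.1671
  t20: +5.1185
  t21: +1.2083
  t22: +2.2596
  t23: -0.6558
  t24: +1.4855
  t25: +6.8475
  t26: -0.0848
  t27: +0.7228
  t28: +0.8694
  t29: +3.8755
  t30: +0.3746
  t31: +4.4460
  t32: +0.7848
  t33: +0.8145
  t34: +3.4716
  t35: +9.9289
  t36: +1.7110
  t37: +3.0478
  t38: +5.9920
  t39: +4.5739
  t40: +4.3538
  t41: -0.6726
  t42: +0.5212
  t43: +3.1458
  t44: +3.6728
  t45: +4.5886
  t46: +1.0455
  t47: +2.1391
  t48: +1.5125
  t49: +1.0162
  t50: +0.5860
  t51: +0.6589
  t52: +9.1605
  t53: +2.0359
  t54: -1.5789
  t55: +2.1927
  t56: +0.9067
  t57: +0.4219
  t58: +3.8353
  t59: -0.3889
  t60: +1.7521
Σ = +152.8340 → |volume| = 152.83

Directed edges: 180 total, each appears once with its reverse present → watertight.

152.83 WATERTIGHT


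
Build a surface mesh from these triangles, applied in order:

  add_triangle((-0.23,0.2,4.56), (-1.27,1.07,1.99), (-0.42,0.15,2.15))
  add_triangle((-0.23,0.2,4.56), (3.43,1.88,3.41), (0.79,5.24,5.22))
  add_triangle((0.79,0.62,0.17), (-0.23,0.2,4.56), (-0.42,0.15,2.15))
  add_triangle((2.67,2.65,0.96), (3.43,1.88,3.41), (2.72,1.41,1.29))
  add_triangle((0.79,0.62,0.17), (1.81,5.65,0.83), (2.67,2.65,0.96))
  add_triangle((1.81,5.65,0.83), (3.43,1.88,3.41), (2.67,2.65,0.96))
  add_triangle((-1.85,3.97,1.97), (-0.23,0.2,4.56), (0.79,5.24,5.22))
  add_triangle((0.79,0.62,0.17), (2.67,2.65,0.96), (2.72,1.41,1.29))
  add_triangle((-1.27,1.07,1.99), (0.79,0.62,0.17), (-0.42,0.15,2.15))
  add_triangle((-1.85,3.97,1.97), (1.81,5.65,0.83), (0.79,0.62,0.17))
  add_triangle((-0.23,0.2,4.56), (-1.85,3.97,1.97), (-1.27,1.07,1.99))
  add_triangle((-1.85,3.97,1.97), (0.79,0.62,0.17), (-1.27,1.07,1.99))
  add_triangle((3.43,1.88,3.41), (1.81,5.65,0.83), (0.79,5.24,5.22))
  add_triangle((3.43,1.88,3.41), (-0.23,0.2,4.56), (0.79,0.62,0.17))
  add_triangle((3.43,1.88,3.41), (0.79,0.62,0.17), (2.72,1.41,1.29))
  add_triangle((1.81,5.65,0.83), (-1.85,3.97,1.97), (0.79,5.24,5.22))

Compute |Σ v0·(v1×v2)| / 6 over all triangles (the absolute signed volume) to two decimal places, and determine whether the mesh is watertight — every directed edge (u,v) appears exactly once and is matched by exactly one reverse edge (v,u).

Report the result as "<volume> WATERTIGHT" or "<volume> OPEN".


Per-triangle v0·(v1×v2)/6:
  t1: +0.1832
  t2: +12.3326
  t3: -0.1788
  t4: +1.0375
  t5: +0.1825
  t6: +3.8543
  t7: +9.7759
  t8: +0.0882
  t9: -0.4667
  t10: -1.0043
  t11: +2.1447
  t12: -0.9713
  t13: +14.4724
  t14: -0.6266
  t15: -0.1796
  t16: +11.9218
Σ = +52.5659 → |volume| = 52.57

Directed edges: 48 total, each appears once with its reverse present → watertight.

52.57 WATERTIGHT


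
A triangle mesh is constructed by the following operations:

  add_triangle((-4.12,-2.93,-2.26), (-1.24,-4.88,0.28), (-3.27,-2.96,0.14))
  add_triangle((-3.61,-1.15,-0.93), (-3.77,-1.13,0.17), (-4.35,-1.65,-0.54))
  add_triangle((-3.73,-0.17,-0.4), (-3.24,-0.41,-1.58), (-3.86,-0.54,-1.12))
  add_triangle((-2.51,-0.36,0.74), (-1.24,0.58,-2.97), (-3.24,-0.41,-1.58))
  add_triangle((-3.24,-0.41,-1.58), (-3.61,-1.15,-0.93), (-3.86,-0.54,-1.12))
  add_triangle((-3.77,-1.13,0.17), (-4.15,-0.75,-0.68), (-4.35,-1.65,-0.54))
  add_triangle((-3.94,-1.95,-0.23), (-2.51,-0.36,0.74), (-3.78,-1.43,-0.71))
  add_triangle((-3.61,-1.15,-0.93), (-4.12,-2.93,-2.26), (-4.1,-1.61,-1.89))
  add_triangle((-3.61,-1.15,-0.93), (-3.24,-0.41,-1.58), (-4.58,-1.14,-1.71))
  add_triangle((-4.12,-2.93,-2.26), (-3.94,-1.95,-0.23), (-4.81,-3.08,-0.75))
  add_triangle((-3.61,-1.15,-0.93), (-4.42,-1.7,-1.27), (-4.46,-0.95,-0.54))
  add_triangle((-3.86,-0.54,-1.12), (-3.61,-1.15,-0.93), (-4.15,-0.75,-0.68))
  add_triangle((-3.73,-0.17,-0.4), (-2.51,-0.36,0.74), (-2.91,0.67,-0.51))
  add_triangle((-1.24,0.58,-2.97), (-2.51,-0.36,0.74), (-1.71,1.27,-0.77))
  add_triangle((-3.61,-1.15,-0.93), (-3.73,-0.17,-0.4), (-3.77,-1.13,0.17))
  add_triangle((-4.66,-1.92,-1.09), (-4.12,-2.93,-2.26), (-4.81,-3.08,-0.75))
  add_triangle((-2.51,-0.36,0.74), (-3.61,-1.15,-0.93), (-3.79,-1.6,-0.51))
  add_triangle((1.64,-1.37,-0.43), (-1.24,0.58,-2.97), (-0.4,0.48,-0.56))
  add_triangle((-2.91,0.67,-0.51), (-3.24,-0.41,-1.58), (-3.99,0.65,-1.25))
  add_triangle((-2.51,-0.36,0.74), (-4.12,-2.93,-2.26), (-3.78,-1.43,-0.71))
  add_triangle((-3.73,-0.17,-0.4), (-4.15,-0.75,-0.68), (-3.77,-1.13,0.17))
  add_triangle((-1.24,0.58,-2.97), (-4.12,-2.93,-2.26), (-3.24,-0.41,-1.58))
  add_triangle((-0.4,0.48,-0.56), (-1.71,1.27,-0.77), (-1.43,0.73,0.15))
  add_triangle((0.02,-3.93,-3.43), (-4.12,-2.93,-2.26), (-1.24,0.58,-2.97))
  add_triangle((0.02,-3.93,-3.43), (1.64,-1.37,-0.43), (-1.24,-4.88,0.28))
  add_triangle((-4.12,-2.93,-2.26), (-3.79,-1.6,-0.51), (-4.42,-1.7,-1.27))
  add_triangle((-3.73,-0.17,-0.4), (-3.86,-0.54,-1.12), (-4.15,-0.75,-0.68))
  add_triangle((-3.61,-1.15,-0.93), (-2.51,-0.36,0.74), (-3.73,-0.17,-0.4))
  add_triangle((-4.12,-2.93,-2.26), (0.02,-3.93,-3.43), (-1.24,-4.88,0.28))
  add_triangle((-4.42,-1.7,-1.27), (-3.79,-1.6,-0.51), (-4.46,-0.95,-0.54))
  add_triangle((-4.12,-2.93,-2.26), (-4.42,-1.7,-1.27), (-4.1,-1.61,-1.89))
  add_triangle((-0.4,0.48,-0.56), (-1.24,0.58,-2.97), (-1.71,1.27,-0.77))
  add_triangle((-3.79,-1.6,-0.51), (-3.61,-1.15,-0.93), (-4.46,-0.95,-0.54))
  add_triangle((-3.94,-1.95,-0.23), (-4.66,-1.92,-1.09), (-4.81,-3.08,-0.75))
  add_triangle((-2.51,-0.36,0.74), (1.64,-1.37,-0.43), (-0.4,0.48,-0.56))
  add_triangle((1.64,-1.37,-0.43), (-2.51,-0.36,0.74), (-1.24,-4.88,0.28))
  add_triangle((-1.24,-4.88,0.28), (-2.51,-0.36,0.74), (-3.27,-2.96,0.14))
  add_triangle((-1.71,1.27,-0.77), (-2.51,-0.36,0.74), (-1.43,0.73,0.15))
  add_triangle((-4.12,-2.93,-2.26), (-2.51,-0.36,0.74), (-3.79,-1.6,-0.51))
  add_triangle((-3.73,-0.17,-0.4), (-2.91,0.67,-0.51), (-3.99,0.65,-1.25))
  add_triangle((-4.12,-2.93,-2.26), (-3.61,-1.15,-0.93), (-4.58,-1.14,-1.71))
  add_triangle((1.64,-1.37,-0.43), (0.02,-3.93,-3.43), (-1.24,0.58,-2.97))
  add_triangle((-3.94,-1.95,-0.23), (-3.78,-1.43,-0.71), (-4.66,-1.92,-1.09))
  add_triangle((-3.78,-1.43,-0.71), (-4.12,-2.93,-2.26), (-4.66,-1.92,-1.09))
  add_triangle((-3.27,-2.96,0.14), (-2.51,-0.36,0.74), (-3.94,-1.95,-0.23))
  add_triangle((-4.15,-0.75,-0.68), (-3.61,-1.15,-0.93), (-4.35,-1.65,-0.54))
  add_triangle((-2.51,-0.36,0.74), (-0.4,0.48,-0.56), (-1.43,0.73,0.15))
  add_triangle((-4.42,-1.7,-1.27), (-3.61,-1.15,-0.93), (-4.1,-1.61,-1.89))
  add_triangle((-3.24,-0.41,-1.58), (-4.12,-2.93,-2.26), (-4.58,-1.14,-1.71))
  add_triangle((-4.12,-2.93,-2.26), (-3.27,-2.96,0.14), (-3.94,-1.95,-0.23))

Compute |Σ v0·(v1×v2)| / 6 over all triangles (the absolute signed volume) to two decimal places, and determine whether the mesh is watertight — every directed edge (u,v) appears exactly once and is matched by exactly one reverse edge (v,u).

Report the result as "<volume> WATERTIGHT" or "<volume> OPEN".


Per-triangle v0·(v1×v2)/6:
  t1: +4.8905
  t2: -0.2062
  t3: +0.1638
  t4: +0.7274
  t5: +0.2622
  t6: +0.4171
  t7: +0.5401
  t8: -0.5923
  t9: +0.0554
  t10: -0.6530
  t11: +0.0698
  t12: +0.2047
  t13: +0.4733
  t14: +1.7104
  t15: -0.6752
  t16: +1.4647
  t17: +0.4509
  t18: +0.2142
  t19: -0.1769
  t20: -0.4947
  t21: +0.3402
  t22: +3.1763
  t23: +0.0054
  t24: +9.6557
  t25: +5.4896
  t26: +0.6867
  t27: +0.1930
  t28: +0.7011
  t29: +12.0474
  t30: +0.4042
  t31: +0.6794
  t32: +0.1626
  t33: -0.2760
  t34: +0.4947
  t35: -0.4432
  t36: +0.1627
  t37: +1.5318
  t38: +0.3263
  t39: +0.0568
  t40: +0.3079
  t41: +0.7460
  t42: +3.0978
  t43: +0.1126
  t44: -0.0384
  t45: +0.9727
  t46: +0.2617
  t47: -0.2041
  t48: +0.1225
  t49: +0.7568
  t50: +1.9727
Σ = +52.3492 → |volume| = 52.35

Directed edges: 150 total; 6 unmatched, e.g. (-3.73,-0.17,-0.4)→(-3.24,-0.41,-1.58) → open.

52.35 OPEN


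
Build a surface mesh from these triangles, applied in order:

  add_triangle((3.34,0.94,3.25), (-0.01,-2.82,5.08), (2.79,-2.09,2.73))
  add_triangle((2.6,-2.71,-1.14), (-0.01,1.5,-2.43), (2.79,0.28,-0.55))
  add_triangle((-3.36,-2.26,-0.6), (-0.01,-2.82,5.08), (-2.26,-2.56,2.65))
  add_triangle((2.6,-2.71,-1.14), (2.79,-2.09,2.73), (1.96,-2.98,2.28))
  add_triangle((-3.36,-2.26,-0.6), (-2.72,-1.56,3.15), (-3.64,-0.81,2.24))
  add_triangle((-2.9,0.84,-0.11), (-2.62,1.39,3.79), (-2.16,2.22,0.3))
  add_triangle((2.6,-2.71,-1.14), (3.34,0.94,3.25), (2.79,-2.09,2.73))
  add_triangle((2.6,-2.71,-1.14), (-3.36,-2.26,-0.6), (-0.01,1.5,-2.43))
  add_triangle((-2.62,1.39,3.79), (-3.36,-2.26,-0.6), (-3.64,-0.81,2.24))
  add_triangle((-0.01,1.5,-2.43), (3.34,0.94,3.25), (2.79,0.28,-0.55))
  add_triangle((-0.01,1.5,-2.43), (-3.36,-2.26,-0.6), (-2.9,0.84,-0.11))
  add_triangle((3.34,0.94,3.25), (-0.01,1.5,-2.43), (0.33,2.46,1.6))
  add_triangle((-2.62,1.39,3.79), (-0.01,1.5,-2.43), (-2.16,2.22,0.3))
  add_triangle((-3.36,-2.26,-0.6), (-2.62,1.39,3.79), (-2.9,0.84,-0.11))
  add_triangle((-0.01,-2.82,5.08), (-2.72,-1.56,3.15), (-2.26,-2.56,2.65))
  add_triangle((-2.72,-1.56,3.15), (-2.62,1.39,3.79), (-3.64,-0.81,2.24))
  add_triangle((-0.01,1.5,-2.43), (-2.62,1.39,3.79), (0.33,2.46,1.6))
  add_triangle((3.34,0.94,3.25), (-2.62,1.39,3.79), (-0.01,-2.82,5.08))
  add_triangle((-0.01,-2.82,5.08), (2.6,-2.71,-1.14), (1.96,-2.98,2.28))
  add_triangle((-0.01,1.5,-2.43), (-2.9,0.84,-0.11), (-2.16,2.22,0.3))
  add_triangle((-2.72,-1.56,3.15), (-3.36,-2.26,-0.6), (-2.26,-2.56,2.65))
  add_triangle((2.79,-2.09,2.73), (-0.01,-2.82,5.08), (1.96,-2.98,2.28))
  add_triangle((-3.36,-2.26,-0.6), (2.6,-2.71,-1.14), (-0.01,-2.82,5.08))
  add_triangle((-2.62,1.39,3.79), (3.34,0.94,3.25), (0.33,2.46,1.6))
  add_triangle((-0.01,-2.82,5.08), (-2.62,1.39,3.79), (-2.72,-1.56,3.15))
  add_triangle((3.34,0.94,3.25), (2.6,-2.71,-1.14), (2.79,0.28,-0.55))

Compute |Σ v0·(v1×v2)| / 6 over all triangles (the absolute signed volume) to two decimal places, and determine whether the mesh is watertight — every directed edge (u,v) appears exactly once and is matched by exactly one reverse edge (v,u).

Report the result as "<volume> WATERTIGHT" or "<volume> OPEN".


125.76 WATERTIGHT

Per-triangle v0·(v1×v2)/6:
  t1: +8.1225
  t2: +3.7977
  t3: +1.8514
  t4: +2.7182
  t5: +2.8994
  t6: +2.8807
  t7: +5.9029
  t8: +7.4167
  t9: +1.1952
  t10: +3.4119
  t11: +4.1388
  t12: +4.2591
  t13: +0.6971
  t14: +5.9339
  t15: +2.8621
  t16: +3.0282
  t17: +4.1686
  t18: +15.9691
  t19: +1.7895
  t20: +2.1486
  t21: +2.5781
  t22: +3.1018
  t23: +15.2163
  t24: +6.8389
  t25: +7.6106
  t26: +5.2230
Σ = +125.7603 → |volume| = 125.76

Directed edges: 78 total, each appears once with its reverse present → watertight.


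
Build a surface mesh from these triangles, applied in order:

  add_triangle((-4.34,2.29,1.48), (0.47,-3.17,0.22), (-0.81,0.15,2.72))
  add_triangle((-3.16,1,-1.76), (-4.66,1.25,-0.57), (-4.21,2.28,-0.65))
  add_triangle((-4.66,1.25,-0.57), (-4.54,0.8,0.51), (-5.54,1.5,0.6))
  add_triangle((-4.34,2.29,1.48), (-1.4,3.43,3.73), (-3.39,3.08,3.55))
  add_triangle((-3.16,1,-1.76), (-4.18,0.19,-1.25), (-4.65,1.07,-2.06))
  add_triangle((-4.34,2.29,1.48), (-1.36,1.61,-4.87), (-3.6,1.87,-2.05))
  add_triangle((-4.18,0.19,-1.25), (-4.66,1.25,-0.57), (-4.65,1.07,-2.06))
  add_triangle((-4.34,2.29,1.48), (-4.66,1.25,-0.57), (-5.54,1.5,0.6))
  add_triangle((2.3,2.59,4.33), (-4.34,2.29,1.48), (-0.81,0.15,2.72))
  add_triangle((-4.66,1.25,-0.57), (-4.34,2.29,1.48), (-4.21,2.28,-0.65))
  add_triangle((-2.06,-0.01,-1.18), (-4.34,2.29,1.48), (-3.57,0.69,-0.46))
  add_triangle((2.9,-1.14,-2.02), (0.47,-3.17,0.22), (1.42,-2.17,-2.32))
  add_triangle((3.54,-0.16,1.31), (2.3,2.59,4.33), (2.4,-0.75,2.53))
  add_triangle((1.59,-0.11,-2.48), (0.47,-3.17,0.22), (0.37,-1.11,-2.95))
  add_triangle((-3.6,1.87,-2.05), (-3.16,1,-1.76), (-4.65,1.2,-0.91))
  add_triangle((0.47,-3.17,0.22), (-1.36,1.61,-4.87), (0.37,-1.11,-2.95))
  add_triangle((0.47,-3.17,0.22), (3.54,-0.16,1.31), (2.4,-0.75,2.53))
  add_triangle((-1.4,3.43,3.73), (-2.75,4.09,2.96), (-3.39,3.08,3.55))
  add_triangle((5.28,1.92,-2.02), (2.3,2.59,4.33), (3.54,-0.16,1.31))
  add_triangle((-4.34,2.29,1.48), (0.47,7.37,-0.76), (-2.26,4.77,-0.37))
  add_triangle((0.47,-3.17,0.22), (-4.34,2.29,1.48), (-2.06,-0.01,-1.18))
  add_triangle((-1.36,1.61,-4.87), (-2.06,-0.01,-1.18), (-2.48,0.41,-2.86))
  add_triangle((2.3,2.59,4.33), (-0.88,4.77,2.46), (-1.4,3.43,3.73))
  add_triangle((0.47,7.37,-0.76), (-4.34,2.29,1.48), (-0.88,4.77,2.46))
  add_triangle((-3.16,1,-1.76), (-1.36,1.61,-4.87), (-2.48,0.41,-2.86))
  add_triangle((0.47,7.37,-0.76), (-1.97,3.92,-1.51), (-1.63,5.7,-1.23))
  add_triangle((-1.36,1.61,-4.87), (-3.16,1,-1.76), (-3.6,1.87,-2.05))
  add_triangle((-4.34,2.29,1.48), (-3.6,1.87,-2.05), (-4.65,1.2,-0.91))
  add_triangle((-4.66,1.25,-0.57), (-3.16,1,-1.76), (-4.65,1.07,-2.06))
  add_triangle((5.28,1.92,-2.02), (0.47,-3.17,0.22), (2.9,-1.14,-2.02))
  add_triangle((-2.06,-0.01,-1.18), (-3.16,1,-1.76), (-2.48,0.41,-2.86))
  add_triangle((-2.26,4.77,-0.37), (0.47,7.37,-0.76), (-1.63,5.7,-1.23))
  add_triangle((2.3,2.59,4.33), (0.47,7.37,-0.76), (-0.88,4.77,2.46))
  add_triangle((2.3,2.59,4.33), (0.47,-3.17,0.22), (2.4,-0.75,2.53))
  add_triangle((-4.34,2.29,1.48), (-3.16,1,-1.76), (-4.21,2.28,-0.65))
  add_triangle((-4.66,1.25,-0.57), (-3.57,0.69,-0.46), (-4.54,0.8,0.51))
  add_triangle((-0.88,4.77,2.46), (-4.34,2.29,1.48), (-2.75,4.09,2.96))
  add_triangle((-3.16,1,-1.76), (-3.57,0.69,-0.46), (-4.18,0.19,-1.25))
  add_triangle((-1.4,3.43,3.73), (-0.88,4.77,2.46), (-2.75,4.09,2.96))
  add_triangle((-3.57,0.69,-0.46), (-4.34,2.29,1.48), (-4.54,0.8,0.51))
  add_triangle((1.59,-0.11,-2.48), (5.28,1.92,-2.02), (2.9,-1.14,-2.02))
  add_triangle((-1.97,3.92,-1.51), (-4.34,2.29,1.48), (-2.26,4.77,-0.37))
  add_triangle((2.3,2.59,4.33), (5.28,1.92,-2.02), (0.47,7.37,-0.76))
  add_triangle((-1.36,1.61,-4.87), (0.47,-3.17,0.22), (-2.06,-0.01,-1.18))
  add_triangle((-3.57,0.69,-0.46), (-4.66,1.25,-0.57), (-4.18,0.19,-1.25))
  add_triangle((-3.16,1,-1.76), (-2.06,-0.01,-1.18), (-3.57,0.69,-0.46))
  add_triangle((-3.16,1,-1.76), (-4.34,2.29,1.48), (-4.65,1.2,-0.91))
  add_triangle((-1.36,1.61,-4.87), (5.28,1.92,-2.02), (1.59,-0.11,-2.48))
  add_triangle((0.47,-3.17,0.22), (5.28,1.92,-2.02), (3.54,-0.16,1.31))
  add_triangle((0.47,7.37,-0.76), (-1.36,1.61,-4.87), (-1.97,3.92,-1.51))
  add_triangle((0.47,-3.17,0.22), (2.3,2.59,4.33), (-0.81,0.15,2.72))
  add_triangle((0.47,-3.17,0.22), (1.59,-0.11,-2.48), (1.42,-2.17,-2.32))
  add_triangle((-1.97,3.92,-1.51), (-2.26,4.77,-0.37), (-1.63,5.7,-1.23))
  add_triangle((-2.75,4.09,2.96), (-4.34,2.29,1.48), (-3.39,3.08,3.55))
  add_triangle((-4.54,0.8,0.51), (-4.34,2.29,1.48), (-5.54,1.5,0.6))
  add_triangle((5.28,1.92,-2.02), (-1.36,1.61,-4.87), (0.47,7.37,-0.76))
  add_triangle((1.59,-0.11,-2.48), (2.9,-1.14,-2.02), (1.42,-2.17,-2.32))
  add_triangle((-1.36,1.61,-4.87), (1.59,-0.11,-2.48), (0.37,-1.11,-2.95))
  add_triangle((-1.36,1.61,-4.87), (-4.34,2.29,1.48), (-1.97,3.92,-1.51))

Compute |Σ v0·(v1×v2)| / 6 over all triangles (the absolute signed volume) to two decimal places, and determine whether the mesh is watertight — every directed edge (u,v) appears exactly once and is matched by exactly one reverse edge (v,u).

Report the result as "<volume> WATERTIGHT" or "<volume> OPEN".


232.52 OPEN

Per-triangle v0·(v1×v2)/6:
  t1: +5.0888
  t2: +1.2115
  t3: +0.4261
  t4: -1.6224
  t5: +0.0881
  t6: +2.2297
  t7: +0.9768
  t8: +1.0954
  t9: +7.7497
  t10: +1.9152
  t11: -0.2945
  t12: +2.3467
  t13: +3.9264
  t14: +2.2468
  t15: +0.6401
  t16: +2.3097
  t17: +3.0328
  t18: +1.9379
  t19: +10.7469
  t20: +4.7337
  t21: +4.2805
  t22: -0.2061
  t23: +6.1571
  t24: +13.7696
  t25: +1.7305
  t26: +0.9564
  t27: +1.5549
  t28: +2.9187
  t29: +0.3656
  t30: +3.4491
  t31: +0.5090
  t32: +2.3212
  t33: +14.4275
  t34: +1.9396
  t35: -1.1271
  t36: +0.2290
  t37: +2.1751
  t38: -0.6621
  t39: +2.5921
  t40: -1.0395
  t41: +3.0632
  t42: +3.2692
  t43: +33.9013
  t44: +4.4830
  t45: +0.1367
  t46: +0.5403
  t47: -1.3682
  t48: +6.7308
  t49: +7.3239
  t50: +10.8405
  t51: +5.7488
  t52: -0.6107
  t53: +1.0970
  t54: +2.6809
  t55: +0.4191
  t56: +33.0741
  t57: +1.4005
  t58: +2.9623
  t59: +9.7050
Σ = +232.5245 → |volume| = 232.52

Directed edges: 177 total; 3 unmatched, e.g. (-4.34,2.29,1.48)→(-1.4,3.43,3.73) → open.


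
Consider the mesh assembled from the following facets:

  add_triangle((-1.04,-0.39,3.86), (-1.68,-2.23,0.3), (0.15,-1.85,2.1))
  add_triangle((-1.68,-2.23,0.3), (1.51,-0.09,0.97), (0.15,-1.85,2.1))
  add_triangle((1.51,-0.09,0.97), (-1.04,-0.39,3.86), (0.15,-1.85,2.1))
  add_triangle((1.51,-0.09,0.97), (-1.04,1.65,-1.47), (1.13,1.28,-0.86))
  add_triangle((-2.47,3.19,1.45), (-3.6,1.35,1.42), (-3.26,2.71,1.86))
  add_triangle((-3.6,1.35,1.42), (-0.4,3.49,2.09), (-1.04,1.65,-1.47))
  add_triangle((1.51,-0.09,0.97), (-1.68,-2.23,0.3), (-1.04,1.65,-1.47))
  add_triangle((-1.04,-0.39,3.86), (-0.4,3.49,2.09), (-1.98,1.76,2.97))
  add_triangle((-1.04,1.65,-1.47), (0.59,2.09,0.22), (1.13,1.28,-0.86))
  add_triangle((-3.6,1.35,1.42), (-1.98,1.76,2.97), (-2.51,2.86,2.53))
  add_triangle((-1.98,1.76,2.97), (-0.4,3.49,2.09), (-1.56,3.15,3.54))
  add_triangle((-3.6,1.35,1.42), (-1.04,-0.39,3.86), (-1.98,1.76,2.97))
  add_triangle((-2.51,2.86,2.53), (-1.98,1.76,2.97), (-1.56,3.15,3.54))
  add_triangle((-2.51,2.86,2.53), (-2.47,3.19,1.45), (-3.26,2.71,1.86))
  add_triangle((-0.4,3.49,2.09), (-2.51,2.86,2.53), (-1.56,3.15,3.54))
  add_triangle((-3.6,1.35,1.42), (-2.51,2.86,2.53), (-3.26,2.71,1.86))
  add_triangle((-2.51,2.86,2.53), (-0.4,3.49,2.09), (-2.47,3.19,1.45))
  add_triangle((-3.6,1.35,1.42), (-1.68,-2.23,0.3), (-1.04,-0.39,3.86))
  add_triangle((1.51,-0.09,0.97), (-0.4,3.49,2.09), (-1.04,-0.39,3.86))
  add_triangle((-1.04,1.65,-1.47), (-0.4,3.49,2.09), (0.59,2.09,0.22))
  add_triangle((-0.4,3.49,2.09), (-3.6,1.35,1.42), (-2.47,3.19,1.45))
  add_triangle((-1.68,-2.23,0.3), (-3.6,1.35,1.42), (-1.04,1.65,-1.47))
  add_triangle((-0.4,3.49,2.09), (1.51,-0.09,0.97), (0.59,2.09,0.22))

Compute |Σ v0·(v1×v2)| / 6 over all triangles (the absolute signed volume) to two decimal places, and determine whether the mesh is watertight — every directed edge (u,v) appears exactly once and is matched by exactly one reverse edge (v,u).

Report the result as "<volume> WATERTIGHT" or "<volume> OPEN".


39.25 OPEN

Per-triangle v0·(v1×v2)/6:
  t1: +2.6980
  t2: +0.5359
  t3: +1.8701
  t4: -0.3619
  t5: +0.3552
  t6: +5.2287
  t7: -0.0809
  t8: +3.0254
  t9: +0.9619
  t10: +1.5800
  t11: -0.3742
  t12: +3.1305
  t13: +0.9677
  t14: +0.6610
  t15: +1.5290
  t16: +0.7135
  t17: +1.5847
  t18: +6.0895
  t19: +4.2169
  t20: +1.6967
  t21: -1.6711
  t22: +3.5006
  t23: +1.3939
Σ = +39.2510 → |volume| = 39.25

Directed edges: 69 total; 3 unmatched, e.g. (1.13,1.28,-0.86)→(1.51,-0.09,0.97) → open.


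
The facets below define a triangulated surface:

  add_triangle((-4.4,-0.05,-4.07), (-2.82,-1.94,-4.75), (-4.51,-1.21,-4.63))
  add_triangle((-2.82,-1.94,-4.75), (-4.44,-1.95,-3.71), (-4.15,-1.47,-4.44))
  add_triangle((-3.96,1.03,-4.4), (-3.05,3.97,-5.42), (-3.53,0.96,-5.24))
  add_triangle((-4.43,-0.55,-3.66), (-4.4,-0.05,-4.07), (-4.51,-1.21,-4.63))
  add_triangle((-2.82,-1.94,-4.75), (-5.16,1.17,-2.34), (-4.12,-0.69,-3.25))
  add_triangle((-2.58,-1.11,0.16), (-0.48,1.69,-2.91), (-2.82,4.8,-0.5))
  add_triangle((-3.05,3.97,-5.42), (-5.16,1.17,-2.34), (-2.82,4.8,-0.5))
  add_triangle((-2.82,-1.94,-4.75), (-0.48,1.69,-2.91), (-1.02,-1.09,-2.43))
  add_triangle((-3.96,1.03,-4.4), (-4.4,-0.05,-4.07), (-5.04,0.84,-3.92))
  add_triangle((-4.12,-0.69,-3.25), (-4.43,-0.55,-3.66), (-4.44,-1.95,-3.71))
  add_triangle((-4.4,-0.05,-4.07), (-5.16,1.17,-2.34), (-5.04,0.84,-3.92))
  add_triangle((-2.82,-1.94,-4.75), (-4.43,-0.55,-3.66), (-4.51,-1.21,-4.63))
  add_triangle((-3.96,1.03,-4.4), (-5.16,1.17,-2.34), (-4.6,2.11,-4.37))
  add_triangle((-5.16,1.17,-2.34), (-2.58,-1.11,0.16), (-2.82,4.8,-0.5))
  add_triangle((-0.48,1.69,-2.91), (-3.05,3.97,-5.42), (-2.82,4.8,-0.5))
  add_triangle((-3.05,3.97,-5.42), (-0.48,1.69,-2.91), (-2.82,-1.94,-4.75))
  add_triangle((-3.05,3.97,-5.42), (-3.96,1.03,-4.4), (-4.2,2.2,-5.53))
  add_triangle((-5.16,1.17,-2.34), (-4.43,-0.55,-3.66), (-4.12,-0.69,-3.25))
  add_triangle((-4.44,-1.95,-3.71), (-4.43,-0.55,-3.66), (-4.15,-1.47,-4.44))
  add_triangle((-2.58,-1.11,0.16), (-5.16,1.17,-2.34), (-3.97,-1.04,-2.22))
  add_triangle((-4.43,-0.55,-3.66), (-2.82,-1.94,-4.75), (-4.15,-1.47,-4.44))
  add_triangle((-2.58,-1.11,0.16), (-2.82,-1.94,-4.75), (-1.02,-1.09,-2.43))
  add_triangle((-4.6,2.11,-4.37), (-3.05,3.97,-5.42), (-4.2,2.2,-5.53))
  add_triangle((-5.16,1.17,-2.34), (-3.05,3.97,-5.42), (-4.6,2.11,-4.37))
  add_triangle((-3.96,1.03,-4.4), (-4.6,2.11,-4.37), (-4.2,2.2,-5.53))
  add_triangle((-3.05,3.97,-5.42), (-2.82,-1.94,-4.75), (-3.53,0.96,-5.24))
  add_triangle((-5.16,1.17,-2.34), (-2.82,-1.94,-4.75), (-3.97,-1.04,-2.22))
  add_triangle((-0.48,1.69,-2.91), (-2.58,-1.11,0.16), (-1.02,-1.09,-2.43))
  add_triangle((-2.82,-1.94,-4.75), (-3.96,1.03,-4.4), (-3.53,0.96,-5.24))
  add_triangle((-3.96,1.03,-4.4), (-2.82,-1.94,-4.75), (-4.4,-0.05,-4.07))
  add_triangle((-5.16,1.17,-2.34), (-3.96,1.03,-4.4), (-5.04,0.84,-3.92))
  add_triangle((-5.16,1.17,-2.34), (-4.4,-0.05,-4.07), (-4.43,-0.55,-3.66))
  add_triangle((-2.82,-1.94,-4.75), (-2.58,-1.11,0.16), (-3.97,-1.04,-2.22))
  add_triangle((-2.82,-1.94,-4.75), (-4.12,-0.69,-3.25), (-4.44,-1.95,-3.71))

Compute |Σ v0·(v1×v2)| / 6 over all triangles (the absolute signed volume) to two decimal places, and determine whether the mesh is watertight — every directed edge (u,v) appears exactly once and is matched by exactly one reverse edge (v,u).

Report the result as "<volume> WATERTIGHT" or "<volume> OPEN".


57.27 WATERTIGHT

Per-triangle v0·(v1×v2)/6:
  t1: +1.1786
  t2: +1.1294
  t3: +2.7068
  t4: +0.5399
  t5: -1.7837
  t6: -7.0510
  t7: +16.6402
  t8: +1.0595
  t9: +1.0699
  t10: +0.1644
  t11: +0.9324
  t12: -0.1005
  t13: +2.1301
  t14: +5.8942
  t15: +3.6237
  t16: +5.7253
  t17: -0.3253
  t18: +0.4592
  t19: +1.0150
  t20: +2.8309
  t21: +0.5189
  t22: +0.5998
  t23: +2.5066
  t24: +2.7353
  t25: +1.0623
  t26: +2.4634
  t27: +4.8609
  t28: -2.8564
  t29: +2.3699
  t30: +2.7194
  t31: +0.8638
  t32: +1.2859
  t33: +2.1854
  t34: -1.8829
Σ = +57.2710 → |volume| = 57.27

Directed edges: 102 total, each appears once with its reverse present → watertight.


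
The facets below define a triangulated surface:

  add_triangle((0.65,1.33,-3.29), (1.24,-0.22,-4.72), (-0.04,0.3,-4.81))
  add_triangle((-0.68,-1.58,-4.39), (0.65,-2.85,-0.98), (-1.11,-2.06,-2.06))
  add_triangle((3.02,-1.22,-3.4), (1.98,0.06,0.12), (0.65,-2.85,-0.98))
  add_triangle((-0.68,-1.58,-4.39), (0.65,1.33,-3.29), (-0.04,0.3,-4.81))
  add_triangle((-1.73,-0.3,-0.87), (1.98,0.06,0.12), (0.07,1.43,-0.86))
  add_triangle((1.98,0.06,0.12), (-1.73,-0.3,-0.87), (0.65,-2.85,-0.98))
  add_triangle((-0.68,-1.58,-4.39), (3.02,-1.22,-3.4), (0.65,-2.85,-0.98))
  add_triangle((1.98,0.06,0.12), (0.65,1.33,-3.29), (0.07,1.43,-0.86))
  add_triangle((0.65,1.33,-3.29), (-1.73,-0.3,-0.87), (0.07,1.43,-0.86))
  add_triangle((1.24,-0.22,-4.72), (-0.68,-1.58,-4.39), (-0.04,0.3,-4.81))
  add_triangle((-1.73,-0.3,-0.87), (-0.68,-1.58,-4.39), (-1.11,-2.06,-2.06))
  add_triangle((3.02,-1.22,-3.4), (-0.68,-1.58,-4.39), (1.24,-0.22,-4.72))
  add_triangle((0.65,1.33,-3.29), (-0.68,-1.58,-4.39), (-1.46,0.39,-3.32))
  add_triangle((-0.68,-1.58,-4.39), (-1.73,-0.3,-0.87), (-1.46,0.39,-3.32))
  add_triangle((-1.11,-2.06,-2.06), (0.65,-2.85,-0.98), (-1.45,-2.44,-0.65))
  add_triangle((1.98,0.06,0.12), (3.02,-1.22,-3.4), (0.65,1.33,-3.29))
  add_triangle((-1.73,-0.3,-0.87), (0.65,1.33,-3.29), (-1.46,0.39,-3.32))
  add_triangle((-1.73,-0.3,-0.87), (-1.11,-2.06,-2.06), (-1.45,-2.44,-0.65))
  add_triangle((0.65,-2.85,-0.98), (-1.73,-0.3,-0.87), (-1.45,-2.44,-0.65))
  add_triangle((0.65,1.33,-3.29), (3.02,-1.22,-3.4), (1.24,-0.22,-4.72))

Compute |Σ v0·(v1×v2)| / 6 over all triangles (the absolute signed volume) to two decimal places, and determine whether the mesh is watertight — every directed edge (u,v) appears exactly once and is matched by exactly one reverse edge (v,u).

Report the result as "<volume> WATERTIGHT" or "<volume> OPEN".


33.47 WATERTIGHT

Per-triangle v0·(v1×v2)/6:
  t1: +1.4328
  t2: +2.2187
  t3: +2.9519
  t4: -0.4264
  t5: -0.4311
  t6: -0.6413
  t7: +6.4825
  t8: +1.1951
  t9: +1.1644
  t10: +2.1665
  t11: +1.5466
  t12: +3.8320
  t13: +3.0844
  t14: +1.8408
  t15: +1.4301
  t16: +2.9903
  t17: +0.2368
  t18: +0.9903
  t19: -0.8923
  t20: +2.3028
Σ = +33.4749 → |volume| = 33.47

Directed edges: 60 total, each appears once with its reverse present → watertight.


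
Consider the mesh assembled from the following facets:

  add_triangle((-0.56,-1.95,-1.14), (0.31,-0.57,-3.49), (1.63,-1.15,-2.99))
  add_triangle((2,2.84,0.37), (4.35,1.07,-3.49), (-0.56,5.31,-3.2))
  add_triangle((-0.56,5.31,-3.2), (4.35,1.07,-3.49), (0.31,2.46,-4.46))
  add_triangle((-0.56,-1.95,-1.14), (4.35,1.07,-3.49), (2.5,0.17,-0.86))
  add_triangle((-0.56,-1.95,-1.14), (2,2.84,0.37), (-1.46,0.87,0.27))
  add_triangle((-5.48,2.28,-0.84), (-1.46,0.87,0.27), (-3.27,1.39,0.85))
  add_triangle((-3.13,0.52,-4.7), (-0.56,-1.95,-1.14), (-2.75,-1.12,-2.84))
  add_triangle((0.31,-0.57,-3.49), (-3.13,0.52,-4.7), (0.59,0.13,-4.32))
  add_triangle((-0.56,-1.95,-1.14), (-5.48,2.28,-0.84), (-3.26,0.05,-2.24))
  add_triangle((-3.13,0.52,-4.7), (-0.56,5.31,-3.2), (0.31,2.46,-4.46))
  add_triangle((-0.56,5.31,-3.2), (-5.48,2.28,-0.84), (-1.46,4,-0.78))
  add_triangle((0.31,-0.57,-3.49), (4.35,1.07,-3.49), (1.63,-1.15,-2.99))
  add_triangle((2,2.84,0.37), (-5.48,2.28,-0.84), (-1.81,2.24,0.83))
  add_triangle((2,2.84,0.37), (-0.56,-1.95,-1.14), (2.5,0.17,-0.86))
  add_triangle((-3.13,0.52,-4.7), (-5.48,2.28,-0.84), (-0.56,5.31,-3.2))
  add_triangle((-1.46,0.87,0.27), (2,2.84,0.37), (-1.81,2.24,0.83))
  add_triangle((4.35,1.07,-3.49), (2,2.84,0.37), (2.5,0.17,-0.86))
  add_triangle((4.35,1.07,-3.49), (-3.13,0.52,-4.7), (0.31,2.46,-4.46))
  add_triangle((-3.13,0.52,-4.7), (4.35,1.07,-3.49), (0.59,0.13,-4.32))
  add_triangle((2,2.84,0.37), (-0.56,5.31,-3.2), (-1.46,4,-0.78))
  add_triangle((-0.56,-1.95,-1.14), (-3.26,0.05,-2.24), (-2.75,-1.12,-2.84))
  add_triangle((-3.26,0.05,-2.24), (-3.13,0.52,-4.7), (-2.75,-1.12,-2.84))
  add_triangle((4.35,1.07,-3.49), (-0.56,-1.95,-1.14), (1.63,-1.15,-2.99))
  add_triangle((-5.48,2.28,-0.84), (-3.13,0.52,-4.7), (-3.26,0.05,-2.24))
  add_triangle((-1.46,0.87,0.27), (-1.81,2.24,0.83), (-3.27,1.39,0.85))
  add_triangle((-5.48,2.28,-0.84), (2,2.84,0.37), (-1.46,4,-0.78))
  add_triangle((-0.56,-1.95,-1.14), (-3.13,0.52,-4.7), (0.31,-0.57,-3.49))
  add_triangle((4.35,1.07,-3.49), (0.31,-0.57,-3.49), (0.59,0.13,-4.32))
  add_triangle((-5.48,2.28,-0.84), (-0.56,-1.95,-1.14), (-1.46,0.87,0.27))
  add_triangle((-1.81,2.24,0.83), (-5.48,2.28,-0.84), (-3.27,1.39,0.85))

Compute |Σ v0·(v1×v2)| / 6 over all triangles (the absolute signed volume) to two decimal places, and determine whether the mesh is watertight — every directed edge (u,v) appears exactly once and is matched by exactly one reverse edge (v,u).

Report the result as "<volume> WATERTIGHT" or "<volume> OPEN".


114.31 WATERTIGHT

Per-triangle v0·(v1×v2)/6:
  t1: +1.6543
  t2: +14.0112
  t3: +10.3262
  t4: +2.0181
  t5: -0.8089
  t6: -0.3107
  t7: +1.6203
  t8: +1.8786
  t9: +2.2120
  t10: +10.3140
  t11: +7.0702
  t12: +2.8564
  t13: +3.6281
  t14: -0.6586
  t15: +21.7941
  t16: -0.2768
  t17: +2.5874
  t18: +8.5242
  t19: +3.6764
  t20: +5.2307
  t21: +0.5345
  t22: +1.8535
  t23: +0.4232
  t24: +3.7919
  t25: -0.1366
  t26: +2.0620
  t27: +4.1348
  t28: +1.7667
  t29: +0.7317
  t30: +1.8052
Σ = +114.3143 → |volume| = 114.31

Directed edges: 90 total, each appears once with its reverse present → watertight.
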